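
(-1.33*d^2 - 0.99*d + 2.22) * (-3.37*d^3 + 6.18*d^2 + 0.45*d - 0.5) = 4.4821*d^5 - 4.8831*d^4 - 14.1981*d^3 + 13.9391*d^2 + 1.494*d - 1.11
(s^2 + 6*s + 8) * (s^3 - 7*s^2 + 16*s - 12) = s^5 - s^4 - 18*s^3 + 28*s^2 + 56*s - 96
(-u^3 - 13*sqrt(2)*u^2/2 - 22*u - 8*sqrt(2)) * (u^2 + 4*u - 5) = -u^5 - 13*sqrt(2)*u^4/2 - 4*u^4 - 26*sqrt(2)*u^3 - 17*u^3 - 88*u^2 + 49*sqrt(2)*u^2/2 - 32*sqrt(2)*u + 110*u + 40*sqrt(2)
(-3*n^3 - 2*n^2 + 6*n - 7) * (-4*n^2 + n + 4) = 12*n^5 + 5*n^4 - 38*n^3 + 26*n^2 + 17*n - 28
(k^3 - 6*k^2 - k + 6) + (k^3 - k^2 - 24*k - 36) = 2*k^3 - 7*k^2 - 25*k - 30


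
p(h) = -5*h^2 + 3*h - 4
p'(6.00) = -57.00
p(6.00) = -166.00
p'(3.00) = -27.00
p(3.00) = -40.00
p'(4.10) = -38.00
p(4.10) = -75.75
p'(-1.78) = 20.80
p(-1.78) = -25.18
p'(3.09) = -27.90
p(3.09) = -42.47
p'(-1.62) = 19.20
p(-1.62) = -21.98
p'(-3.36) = 36.60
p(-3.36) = -70.53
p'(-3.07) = 33.70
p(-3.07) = -60.33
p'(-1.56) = 18.60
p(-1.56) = -20.85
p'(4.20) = -39.00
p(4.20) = -79.60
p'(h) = 3 - 10*h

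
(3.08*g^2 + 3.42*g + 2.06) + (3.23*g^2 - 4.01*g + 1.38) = 6.31*g^2 - 0.59*g + 3.44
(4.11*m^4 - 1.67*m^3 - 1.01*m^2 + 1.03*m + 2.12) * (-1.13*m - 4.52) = -4.6443*m^5 - 16.6901*m^4 + 8.6897*m^3 + 3.4013*m^2 - 7.0512*m - 9.5824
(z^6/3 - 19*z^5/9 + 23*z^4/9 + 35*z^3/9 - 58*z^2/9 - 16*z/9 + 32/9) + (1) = z^6/3 - 19*z^5/9 + 23*z^4/9 + 35*z^3/9 - 58*z^2/9 - 16*z/9 + 41/9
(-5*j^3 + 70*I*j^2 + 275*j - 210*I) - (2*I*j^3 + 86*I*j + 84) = -5*j^3 - 2*I*j^3 + 70*I*j^2 + 275*j - 86*I*j - 84 - 210*I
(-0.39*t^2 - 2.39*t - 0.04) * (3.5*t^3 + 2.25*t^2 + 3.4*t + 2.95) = -1.365*t^5 - 9.2425*t^4 - 6.8435*t^3 - 9.3665*t^2 - 7.1865*t - 0.118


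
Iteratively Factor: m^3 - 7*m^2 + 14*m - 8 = (m - 1)*(m^2 - 6*m + 8) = (m - 4)*(m - 1)*(m - 2)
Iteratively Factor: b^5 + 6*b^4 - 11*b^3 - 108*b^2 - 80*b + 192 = (b - 4)*(b^4 + 10*b^3 + 29*b^2 + 8*b - 48) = (b - 4)*(b + 4)*(b^3 + 6*b^2 + 5*b - 12) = (b - 4)*(b + 4)^2*(b^2 + 2*b - 3) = (b - 4)*(b - 1)*(b + 4)^2*(b + 3)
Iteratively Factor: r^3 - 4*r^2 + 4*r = (r - 2)*(r^2 - 2*r) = r*(r - 2)*(r - 2)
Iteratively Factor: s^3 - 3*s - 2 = (s - 2)*(s^2 + 2*s + 1) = (s - 2)*(s + 1)*(s + 1)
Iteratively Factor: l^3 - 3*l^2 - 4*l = (l)*(l^2 - 3*l - 4) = l*(l - 4)*(l + 1)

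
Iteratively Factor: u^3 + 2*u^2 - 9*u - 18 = (u + 2)*(u^2 - 9) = (u - 3)*(u + 2)*(u + 3)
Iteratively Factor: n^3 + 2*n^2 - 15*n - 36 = (n + 3)*(n^2 - n - 12) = (n + 3)^2*(n - 4)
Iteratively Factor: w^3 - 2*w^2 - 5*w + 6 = (w + 2)*(w^2 - 4*w + 3) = (w - 3)*(w + 2)*(w - 1)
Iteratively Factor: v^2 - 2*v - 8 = (v + 2)*(v - 4)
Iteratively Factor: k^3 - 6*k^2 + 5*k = (k - 5)*(k^2 - k) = (k - 5)*(k - 1)*(k)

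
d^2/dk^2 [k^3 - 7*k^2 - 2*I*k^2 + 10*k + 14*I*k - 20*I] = 6*k - 14 - 4*I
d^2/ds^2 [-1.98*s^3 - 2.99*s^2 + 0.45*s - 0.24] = -11.88*s - 5.98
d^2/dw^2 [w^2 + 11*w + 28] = 2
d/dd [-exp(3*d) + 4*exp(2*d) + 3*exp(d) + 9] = (-3*exp(2*d) + 8*exp(d) + 3)*exp(d)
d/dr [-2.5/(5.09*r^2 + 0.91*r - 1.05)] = (25.45*r + 2.275)/(5.09*r^2 + 0.91*r - 1.05)^2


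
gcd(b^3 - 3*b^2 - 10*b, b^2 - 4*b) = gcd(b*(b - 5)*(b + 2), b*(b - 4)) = b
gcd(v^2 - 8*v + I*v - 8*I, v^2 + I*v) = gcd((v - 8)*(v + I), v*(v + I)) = v + I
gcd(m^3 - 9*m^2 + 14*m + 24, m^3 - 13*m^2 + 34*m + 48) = m^2 - 5*m - 6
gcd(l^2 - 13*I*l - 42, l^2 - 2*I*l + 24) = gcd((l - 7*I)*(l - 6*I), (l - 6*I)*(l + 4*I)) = l - 6*I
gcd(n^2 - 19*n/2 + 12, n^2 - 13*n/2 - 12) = n - 8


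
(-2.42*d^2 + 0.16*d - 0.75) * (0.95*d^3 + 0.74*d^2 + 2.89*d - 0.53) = -2.299*d^5 - 1.6388*d^4 - 7.5879*d^3 + 1.19*d^2 - 2.2523*d + 0.3975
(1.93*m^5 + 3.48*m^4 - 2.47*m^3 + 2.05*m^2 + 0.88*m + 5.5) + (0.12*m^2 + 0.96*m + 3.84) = 1.93*m^5 + 3.48*m^4 - 2.47*m^3 + 2.17*m^2 + 1.84*m + 9.34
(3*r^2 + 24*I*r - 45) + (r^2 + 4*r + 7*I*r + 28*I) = 4*r^2 + 4*r + 31*I*r - 45 + 28*I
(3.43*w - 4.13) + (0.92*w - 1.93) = 4.35*w - 6.06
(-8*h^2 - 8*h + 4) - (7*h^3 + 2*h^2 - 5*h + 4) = -7*h^3 - 10*h^2 - 3*h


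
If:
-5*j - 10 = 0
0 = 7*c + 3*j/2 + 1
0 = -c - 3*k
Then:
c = 2/7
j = -2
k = -2/21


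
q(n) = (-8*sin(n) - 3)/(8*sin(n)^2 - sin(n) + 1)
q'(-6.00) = 3.93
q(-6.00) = -3.89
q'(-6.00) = 3.93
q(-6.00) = -3.89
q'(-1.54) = 0.00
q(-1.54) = 0.50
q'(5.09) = -0.00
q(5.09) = 0.50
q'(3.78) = 0.69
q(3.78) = 0.40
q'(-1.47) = 0.00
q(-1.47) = 0.50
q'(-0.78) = -0.29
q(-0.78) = 0.46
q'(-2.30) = 0.19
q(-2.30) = 0.48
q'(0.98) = 1.26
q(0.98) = -1.70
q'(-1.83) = -0.01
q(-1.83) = 0.50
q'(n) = (-16*sin(n)*cos(n) + cos(n))*(-8*sin(n) - 3)/(8*sin(n)^2 - sin(n) + 1)^2 - 8*cos(n)/(8*sin(n)^2 - sin(n) + 1)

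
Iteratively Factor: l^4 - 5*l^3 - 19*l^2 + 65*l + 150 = (l - 5)*(l^3 - 19*l - 30) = (l - 5)^2*(l^2 + 5*l + 6) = (l - 5)^2*(l + 3)*(l + 2)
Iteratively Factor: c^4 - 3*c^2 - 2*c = (c + 1)*(c^3 - c^2 - 2*c) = (c - 2)*(c + 1)*(c^2 + c) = c*(c - 2)*(c + 1)*(c + 1)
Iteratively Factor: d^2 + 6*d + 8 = (d + 4)*(d + 2)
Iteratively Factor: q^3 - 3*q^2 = (q)*(q^2 - 3*q) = q*(q - 3)*(q)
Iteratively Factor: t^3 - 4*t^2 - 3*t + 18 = (t - 3)*(t^2 - t - 6) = (t - 3)*(t + 2)*(t - 3)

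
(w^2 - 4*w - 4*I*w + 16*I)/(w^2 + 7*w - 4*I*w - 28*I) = (w - 4)/(w + 7)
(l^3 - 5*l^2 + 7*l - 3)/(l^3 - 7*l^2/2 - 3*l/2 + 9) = 2*(l^2 - 2*l + 1)/(2*l^2 - l - 6)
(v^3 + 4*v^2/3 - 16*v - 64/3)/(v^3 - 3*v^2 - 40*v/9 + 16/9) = 3*(v + 4)/(3*v - 1)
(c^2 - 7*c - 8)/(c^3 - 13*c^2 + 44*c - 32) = (c + 1)/(c^2 - 5*c + 4)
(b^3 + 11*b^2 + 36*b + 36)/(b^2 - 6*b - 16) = (b^2 + 9*b + 18)/(b - 8)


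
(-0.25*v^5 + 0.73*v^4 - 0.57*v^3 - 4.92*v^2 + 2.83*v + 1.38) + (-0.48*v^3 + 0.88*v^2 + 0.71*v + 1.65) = -0.25*v^5 + 0.73*v^4 - 1.05*v^3 - 4.04*v^2 + 3.54*v + 3.03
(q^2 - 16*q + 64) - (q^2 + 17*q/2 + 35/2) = 93/2 - 49*q/2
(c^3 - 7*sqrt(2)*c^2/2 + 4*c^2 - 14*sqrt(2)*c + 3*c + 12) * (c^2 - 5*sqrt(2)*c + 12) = c^5 - 17*sqrt(2)*c^4/2 + 4*c^4 - 34*sqrt(2)*c^3 + 50*c^3 - 57*sqrt(2)*c^2 + 200*c^2 - 228*sqrt(2)*c + 36*c + 144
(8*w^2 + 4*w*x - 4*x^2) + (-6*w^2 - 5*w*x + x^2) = 2*w^2 - w*x - 3*x^2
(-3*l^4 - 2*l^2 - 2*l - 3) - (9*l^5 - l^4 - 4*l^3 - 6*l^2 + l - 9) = -9*l^5 - 2*l^4 + 4*l^3 + 4*l^2 - 3*l + 6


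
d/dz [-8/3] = 0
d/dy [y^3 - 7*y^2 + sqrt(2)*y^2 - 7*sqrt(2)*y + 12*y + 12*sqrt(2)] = 3*y^2 - 14*y + 2*sqrt(2)*y - 7*sqrt(2) + 12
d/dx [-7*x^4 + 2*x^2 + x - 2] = -28*x^3 + 4*x + 1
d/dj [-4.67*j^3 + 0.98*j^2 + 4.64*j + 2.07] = -14.01*j^2 + 1.96*j + 4.64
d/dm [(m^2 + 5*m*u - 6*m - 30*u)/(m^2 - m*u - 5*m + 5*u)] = ((-2*m + u + 5)*(m^2 + 5*m*u - 6*m - 30*u) + (2*m + 5*u - 6)*(m^2 - m*u - 5*m + 5*u))/(m^2 - m*u - 5*m + 5*u)^2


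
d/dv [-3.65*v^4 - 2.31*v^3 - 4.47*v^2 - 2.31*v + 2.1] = -14.6*v^3 - 6.93*v^2 - 8.94*v - 2.31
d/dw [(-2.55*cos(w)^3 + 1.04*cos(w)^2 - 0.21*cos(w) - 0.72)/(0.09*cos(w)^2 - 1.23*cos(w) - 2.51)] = (0.2295*cos(w)^4 - 6.273*cos(w)^3 - 17.9412*cos(w)^2 + 5.0912*cos(w) + 0.3585)*sin(w)/(0.0081*cos(w)^4 - 0.2214*cos(w)^3 + 1.0611*cos(w)^2 + 6.1746*cos(w) + 6.3001)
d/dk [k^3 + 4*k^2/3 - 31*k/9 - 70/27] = 3*k^2 + 8*k/3 - 31/9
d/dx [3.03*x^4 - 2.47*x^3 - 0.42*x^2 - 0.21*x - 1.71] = 12.12*x^3 - 7.41*x^2 - 0.84*x - 0.21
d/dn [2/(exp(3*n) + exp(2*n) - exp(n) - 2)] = (-6*exp(2*n) - 4*exp(n) + 2)*exp(n)/(exp(3*n) + exp(2*n) - exp(n) - 2)^2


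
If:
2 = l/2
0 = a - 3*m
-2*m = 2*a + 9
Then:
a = -27/8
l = 4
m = -9/8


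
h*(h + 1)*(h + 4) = h^3 + 5*h^2 + 4*h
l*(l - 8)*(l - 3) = l^3 - 11*l^2 + 24*l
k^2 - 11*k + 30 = (k - 6)*(k - 5)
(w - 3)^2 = w^2 - 6*w + 9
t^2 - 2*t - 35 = (t - 7)*(t + 5)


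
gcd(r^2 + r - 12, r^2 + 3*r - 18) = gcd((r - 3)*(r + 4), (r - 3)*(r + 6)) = r - 3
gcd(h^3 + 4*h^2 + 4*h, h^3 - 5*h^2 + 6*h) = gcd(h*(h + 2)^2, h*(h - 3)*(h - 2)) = h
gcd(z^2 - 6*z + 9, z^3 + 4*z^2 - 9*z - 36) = z - 3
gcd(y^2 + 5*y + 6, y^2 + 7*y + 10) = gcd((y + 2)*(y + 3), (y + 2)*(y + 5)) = y + 2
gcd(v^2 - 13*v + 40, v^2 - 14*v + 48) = v - 8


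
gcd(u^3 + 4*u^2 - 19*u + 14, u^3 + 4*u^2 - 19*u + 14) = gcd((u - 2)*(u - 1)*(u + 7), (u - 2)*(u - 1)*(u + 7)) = u^3 + 4*u^2 - 19*u + 14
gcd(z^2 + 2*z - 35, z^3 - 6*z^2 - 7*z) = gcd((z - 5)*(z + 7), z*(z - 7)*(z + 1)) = 1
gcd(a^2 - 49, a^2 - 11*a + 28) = a - 7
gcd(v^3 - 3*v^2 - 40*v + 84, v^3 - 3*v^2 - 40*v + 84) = v^3 - 3*v^2 - 40*v + 84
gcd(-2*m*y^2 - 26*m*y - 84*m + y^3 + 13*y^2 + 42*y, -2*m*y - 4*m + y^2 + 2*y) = -2*m + y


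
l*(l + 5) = l^2 + 5*l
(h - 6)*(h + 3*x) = h^2 + 3*h*x - 6*h - 18*x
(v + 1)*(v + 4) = v^2 + 5*v + 4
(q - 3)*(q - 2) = q^2 - 5*q + 6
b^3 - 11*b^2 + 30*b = b*(b - 6)*(b - 5)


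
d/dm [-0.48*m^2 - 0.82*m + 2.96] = -0.96*m - 0.82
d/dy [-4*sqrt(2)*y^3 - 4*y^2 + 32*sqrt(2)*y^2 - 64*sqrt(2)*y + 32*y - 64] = -12*sqrt(2)*y^2 - 8*y + 64*sqrt(2)*y - 64*sqrt(2) + 32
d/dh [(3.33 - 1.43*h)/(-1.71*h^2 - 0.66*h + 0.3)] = (-2.4453*h^2 + 11.3886*h + 1.7688)/(2.9241*h^4 + 2.2572*h^3 - 0.5904*h^2 - 0.396*h + 0.09)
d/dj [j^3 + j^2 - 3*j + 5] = 3*j^2 + 2*j - 3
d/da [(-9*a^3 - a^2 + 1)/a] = -18*a - 1 - 1/a^2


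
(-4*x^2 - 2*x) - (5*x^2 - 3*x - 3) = -9*x^2 + x + 3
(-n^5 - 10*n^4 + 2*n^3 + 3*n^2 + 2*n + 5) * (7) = -7*n^5 - 70*n^4 + 14*n^3 + 21*n^2 + 14*n + 35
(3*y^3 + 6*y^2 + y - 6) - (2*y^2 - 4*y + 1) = 3*y^3 + 4*y^2 + 5*y - 7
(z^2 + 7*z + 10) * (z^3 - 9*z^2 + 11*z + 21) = z^5 - 2*z^4 - 42*z^3 + 8*z^2 + 257*z + 210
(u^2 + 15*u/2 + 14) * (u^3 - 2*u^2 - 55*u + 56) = u^5 + 11*u^4/2 - 56*u^3 - 769*u^2/2 - 350*u + 784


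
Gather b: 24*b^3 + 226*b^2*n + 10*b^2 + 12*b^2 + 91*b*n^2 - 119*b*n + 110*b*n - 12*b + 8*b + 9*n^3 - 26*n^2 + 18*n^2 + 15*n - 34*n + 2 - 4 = 24*b^3 + b^2*(226*n + 22) + b*(91*n^2 - 9*n - 4) + 9*n^3 - 8*n^2 - 19*n - 2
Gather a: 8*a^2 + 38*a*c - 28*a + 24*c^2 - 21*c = 8*a^2 + a*(38*c - 28) + 24*c^2 - 21*c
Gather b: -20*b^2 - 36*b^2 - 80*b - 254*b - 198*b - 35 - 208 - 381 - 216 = -56*b^2 - 532*b - 840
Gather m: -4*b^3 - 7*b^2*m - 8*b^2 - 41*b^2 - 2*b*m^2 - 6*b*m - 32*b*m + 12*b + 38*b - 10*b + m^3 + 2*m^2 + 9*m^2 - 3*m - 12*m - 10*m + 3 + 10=-4*b^3 - 49*b^2 + 40*b + m^3 + m^2*(11 - 2*b) + m*(-7*b^2 - 38*b - 25) + 13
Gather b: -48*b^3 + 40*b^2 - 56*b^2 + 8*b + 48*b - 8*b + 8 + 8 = -48*b^3 - 16*b^2 + 48*b + 16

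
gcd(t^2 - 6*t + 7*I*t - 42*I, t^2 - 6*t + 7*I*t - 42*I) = t^2 + t*(-6 + 7*I) - 42*I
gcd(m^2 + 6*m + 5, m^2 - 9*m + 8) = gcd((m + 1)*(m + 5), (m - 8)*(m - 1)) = 1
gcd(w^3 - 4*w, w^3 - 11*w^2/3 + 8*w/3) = w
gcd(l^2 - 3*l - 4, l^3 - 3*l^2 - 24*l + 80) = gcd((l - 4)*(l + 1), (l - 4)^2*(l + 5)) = l - 4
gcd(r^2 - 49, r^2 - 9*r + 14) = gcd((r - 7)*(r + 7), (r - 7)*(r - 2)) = r - 7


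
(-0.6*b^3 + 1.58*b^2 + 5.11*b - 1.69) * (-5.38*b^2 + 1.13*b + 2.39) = 3.228*b^5 - 9.1784*b^4 - 27.1404*b^3 + 18.6427*b^2 + 10.3032*b - 4.0391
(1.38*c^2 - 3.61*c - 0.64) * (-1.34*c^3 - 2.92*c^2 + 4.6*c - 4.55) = -1.8492*c^5 + 0.8078*c^4 + 17.7468*c^3 - 21.0162*c^2 + 13.4815*c + 2.912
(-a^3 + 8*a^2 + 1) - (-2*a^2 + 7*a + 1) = -a^3 + 10*a^2 - 7*a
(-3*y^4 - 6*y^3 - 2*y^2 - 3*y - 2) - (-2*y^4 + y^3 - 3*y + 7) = -y^4 - 7*y^3 - 2*y^2 - 9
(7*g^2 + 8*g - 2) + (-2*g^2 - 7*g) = 5*g^2 + g - 2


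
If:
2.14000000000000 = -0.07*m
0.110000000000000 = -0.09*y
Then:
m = -30.57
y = -1.22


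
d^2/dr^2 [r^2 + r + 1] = 2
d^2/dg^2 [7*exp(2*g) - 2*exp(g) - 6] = (28*exp(g) - 2)*exp(g)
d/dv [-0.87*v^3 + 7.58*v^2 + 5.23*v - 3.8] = -2.61*v^2 + 15.16*v + 5.23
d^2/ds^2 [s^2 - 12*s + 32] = 2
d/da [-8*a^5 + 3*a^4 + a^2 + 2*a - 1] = -40*a^4 + 12*a^3 + 2*a + 2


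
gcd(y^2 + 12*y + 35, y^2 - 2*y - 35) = y + 5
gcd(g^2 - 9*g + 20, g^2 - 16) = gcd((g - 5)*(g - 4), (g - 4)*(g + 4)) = g - 4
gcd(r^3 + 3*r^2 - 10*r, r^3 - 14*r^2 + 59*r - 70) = r - 2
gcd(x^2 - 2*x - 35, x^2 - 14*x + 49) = x - 7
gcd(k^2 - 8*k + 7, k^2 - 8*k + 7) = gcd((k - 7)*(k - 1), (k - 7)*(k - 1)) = k^2 - 8*k + 7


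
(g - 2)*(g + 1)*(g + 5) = g^3 + 4*g^2 - 7*g - 10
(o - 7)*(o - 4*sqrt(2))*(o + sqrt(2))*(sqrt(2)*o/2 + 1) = sqrt(2)*o^4/2 - 7*sqrt(2)*o^3/2 - 2*o^3 - 7*sqrt(2)*o^2 + 14*o^2 - 8*o + 49*sqrt(2)*o + 56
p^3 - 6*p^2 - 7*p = p*(p - 7)*(p + 1)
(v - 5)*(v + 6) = v^2 + v - 30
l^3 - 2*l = l*(l - sqrt(2))*(l + sqrt(2))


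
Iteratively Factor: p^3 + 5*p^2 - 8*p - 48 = (p - 3)*(p^2 + 8*p + 16) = (p - 3)*(p + 4)*(p + 4)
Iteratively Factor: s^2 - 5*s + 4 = (s - 1)*(s - 4)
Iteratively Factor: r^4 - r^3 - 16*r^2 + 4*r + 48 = (r + 2)*(r^3 - 3*r^2 - 10*r + 24) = (r - 4)*(r + 2)*(r^2 + r - 6) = (r - 4)*(r + 2)*(r + 3)*(r - 2)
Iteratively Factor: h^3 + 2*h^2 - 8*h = (h - 2)*(h^2 + 4*h) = (h - 2)*(h + 4)*(h)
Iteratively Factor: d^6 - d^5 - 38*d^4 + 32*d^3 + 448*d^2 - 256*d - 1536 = (d - 4)*(d^5 + 3*d^4 - 26*d^3 - 72*d^2 + 160*d + 384) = (d - 4)*(d + 4)*(d^4 - d^3 - 22*d^2 + 16*d + 96) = (d - 4)*(d + 4)^2*(d^3 - 5*d^2 - 2*d + 24) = (d - 4)^2*(d + 4)^2*(d^2 - d - 6) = (d - 4)^2*(d - 3)*(d + 4)^2*(d + 2)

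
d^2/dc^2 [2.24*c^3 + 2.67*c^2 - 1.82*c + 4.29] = 13.44*c + 5.34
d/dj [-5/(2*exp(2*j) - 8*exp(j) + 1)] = 20*(exp(j) - 2)*exp(j)/(2*exp(2*j) - 8*exp(j) + 1)^2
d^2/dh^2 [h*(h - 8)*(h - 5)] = 6*h - 26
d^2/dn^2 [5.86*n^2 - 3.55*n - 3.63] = 11.7200000000000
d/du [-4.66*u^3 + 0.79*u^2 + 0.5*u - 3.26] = -13.98*u^2 + 1.58*u + 0.5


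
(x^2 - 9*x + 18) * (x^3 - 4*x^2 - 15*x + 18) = x^5 - 13*x^4 + 39*x^3 + 81*x^2 - 432*x + 324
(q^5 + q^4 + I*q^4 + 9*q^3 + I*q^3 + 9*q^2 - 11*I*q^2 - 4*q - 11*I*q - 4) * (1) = q^5 + q^4 + I*q^4 + 9*q^3 + I*q^3 + 9*q^2 - 11*I*q^2 - 4*q - 11*I*q - 4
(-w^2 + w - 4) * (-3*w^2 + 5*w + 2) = 3*w^4 - 8*w^3 + 15*w^2 - 18*w - 8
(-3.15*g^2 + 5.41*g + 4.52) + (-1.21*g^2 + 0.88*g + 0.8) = -4.36*g^2 + 6.29*g + 5.32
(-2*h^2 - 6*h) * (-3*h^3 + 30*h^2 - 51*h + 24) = 6*h^5 - 42*h^4 - 78*h^3 + 258*h^2 - 144*h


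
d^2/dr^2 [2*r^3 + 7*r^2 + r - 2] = 12*r + 14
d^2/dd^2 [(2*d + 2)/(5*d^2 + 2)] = 20*(20*d^2*(d + 1) - (3*d + 1)*(5*d^2 + 2))/(5*d^2 + 2)^3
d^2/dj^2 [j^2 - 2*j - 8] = 2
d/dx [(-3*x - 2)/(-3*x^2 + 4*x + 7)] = (-9*x^2 - 12*x - 13)/(9*x^4 - 24*x^3 - 26*x^2 + 56*x + 49)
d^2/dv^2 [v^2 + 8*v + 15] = 2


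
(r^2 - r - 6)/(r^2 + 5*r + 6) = (r - 3)/(r + 3)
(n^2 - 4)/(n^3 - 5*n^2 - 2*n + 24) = (n - 2)/(n^2 - 7*n + 12)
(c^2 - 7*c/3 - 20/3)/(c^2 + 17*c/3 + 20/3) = (c - 4)/(c + 4)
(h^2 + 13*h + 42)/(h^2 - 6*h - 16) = (h^2 + 13*h + 42)/(h^2 - 6*h - 16)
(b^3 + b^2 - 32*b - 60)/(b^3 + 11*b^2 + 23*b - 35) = (b^2 - 4*b - 12)/(b^2 + 6*b - 7)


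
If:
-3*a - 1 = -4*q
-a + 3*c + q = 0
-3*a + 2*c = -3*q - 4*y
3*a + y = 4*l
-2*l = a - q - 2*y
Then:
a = 1/49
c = -4/49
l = -1/49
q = 13/49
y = -1/7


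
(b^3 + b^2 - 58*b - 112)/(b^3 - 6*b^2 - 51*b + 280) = (b + 2)/(b - 5)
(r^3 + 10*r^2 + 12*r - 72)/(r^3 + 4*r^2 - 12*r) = (r + 6)/r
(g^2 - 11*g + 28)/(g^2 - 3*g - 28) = (g - 4)/(g + 4)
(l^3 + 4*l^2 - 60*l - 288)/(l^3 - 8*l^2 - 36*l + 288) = (l + 6)/(l - 6)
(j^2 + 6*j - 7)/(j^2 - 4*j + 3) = (j + 7)/(j - 3)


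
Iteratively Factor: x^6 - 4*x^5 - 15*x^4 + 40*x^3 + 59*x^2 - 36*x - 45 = (x - 5)*(x^5 + x^4 - 10*x^3 - 10*x^2 + 9*x + 9) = (x - 5)*(x - 3)*(x^4 + 4*x^3 + 2*x^2 - 4*x - 3) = (x - 5)*(x - 3)*(x - 1)*(x^3 + 5*x^2 + 7*x + 3) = (x - 5)*(x - 3)*(x - 1)*(x + 1)*(x^2 + 4*x + 3) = (x - 5)*(x - 3)*(x - 1)*(x + 1)*(x + 3)*(x + 1)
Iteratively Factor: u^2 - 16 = (u - 4)*(u + 4)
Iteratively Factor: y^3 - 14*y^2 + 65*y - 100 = (y - 5)*(y^2 - 9*y + 20) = (y - 5)^2*(y - 4)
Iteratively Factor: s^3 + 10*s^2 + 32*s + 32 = (s + 4)*(s^2 + 6*s + 8) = (s + 4)^2*(s + 2)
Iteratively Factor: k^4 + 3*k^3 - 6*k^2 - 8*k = (k + 1)*(k^3 + 2*k^2 - 8*k) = k*(k + 1)*(k^2 + 2*k - 8) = k*(k - 2)*(k + 1)*(k + 4)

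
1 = 1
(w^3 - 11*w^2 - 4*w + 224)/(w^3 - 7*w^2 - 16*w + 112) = (w - 8)/(w - 4)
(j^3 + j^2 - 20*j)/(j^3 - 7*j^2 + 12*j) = (j + 5)/(j - 3)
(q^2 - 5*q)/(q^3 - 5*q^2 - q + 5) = q/(q^2 - 1)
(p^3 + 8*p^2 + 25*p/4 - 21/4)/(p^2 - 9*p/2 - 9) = (2*p^2 + 13*p - 7)/(2*(p - 6))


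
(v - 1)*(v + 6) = v^2 + 5*v - 6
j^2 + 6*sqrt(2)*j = j*(j + 6*sqrt(2))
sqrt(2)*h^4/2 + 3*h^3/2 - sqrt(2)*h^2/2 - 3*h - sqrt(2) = (h - sqrt(2))*(h + sqrt(2)/2)*(h + sqrt(2))*(sqrt(2)*h/2 + 1)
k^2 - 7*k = k*(k - 7)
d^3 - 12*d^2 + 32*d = d*(d - 8)*(d - 4)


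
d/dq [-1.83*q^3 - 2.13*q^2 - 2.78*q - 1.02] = -5.49*q^2 - 4.26*q - 2.78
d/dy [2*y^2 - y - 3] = 4*y - 1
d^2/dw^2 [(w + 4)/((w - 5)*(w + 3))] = 2*(w^3 + 12*w^2 + 21*w + 46)/(w^6 - 6*w^5 - 33*w^4 + 172*w^3 + 495*w^2 - 1350*w - 3375)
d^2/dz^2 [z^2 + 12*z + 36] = 2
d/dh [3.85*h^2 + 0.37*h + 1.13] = 7.7*h + 0.37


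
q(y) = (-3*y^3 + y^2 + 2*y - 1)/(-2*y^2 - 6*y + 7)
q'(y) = (4*y + 6)*(-3*y^3 + y^2 + 2*y - 1)/(-2*y^2 - 6*y + 7)^2 + (-9*y^2 + 2*y + 2)/(-2*y^2 - 6*y + 7) = (6*y^4 + 36*y^3 - 65*y^2 + 10*y + 8)/(4*y^4 + 24*y^3 + 8*y^2 - 84*y + 49)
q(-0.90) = 0.02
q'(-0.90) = -0.65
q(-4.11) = -101.66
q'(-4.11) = -425.15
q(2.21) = 1.50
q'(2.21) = 0.95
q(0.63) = -0.04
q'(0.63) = -0.26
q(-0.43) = -0.16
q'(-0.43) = -0.13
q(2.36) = 1.65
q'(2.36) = 0.98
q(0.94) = 1.79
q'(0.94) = -32.86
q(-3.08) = 13.83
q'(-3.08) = -27.19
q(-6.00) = -23.14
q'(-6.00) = -2.84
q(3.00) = 2.31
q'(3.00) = 1.08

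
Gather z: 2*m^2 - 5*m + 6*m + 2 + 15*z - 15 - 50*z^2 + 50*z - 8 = 2*m^2 + m - 50*z^2 + 65*z - 21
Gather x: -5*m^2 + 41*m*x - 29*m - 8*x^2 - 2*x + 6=-5*m^2 - 29*m - 8*x^2 + x*(41*m - 2) + 6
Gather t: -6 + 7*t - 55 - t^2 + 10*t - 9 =-t^2 + 17*t - 70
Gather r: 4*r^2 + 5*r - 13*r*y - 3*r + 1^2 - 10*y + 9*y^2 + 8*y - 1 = 4*r^2 + r*(2 - 13*y) + 9*y^2 - 2*y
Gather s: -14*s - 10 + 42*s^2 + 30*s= 42*s^2 + 16*s - 10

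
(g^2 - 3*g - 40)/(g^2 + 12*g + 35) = (g - 8)/(g + 7)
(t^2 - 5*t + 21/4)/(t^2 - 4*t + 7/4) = (2*t - 3)/(2*t - 1)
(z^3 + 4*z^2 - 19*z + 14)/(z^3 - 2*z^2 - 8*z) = (-z^3 - 4*z^2 + 19*z - 14)/(z*(-z^2 + 2*z + 8))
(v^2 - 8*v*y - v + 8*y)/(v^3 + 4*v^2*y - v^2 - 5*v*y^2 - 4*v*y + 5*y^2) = (-v + 8*y)/(-v^2 - 4*v*y + 5*y^2)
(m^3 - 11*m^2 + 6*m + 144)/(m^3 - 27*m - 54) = (m - 8)/(m + 3)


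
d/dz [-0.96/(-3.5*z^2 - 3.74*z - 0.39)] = (-6.72*z - 3.5904)/(3.5*z^2 + 3.74*z + 0.39)^2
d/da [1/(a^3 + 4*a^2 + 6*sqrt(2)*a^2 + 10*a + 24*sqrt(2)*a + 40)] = (-3*a^2 - 12*sqrt(2)*a - 8*a - 24*sqrt(2) - 10)/(a^3 + 4*a^2 + 6*sqrt(2)*a^2 + 10*a + 24*sqrt(2)*a + 40)^2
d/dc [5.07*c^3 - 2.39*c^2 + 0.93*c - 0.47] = 15.21*c^2 - 4.78*c + 0.93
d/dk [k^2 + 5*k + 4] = 2*k + 5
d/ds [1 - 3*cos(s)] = 3*sin(s)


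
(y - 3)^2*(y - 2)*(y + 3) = y^4 - 5*y^3 - 3*y^2 + 45*y - 54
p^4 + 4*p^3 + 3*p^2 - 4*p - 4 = (p - 1)*(p + 1)*(p + 2)^2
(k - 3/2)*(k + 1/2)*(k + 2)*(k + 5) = k^4 + 6*k^3 + 9*k^2/4 - 61*k/4 - 15/2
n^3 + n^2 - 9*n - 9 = (n - 3)*(n + 1)*(n + 3)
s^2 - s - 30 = (s - 6)*(s + 5)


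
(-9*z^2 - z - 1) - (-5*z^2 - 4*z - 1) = -4*z^2 + 3*z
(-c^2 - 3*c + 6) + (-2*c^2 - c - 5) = -3*c^2 - 4*c + 1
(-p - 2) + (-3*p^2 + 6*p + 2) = -3*p^2 + 5*p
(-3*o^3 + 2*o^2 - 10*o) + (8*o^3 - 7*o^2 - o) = 5*o^3 - 5*o^2 - 11*o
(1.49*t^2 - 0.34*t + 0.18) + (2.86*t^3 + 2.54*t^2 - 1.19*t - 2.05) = 2.86*t^3 + 4.03*t^2 - 1.53*t - 1.87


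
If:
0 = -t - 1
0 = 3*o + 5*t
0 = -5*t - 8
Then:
No Solution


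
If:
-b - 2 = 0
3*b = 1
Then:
No Solution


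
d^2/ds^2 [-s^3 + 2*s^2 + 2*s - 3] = 4 - 6*s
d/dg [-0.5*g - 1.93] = -0.500000000000000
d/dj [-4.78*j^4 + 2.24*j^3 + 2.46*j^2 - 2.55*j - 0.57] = -19.12*j^3 + 6.72*j^2 + 4.92*j - 2.55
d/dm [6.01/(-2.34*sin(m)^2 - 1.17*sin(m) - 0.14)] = (28.1268*sin(m) + 7.0317)*cos(m)/(2.34*sin(m)^2 + 1.17*sin(m) + 0.14)^2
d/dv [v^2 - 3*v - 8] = 2*v - 3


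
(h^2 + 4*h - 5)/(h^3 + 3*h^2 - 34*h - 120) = (h - 1)/(h^2 - 2*h - 24)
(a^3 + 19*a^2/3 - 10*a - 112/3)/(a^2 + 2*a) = a + 13/3 - 56/(3*a)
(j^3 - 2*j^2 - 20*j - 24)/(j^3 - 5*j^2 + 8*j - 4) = (j^3 - 2*j^2 - 20*j - 24)/(j^3 - 5*j^2 + 8*j - 4)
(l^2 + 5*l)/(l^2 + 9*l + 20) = l/(l + 4)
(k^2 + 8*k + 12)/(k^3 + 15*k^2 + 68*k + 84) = 1/(k + 7)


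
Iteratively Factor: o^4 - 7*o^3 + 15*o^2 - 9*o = (o - 3)*(o^3 - 4*o^2 + 3*o) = (o - 3)*(o - 1)*(o^2 - 3*o) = (o - 3)^2*(o - 1)*(o)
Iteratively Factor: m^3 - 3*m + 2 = (m + 2)*(m^2 - 2*m + 1) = (m - 1)*(m + 2)*(m - 1)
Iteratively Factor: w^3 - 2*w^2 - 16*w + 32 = (w + 4)*(w^2 - 6*w + 8) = (w - 4)*(w + 4)*(w - 2)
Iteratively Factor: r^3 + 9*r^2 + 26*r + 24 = (r + 4)*(r^2 + 5*r + 6) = (r + 2)*(r + 4)*(r + 3)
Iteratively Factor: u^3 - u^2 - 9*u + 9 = (u + 3)*(u^2 - 4*u + 3) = (u - 1)*(u + 3)*(u - 3)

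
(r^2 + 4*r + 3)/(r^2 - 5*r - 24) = (r + 1)/(r - 8)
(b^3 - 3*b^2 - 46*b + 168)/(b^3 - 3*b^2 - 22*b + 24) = (b^2 + 3*b - 28)/(b^2 + 3*b - 4)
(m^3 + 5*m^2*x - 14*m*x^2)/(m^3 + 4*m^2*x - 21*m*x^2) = (-m + 2*x)/(-m + 3*x)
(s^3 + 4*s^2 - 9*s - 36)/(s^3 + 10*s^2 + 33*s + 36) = (s - 3)/(s + 3)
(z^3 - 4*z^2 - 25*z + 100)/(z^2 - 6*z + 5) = (z^2 + z - 20)/(z - 1)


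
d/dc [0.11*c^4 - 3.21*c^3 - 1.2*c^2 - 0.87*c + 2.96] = 0.44*c^3 - 9.63*c^2 - 2.4*c - 0.87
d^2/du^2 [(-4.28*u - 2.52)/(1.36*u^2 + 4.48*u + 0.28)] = (-(2.72*u + 4.48)*(4.28*u + 2.52)*(5.44*u + 8.96) + (34.9248*u + 45.2032)*(1.36*u^2 + 4.48*u + 0.28))/(1.36*u^2 + 4.48*u + 0.28)^3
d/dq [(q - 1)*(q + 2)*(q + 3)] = 3*q^2 + 8*q + 1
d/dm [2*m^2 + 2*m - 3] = 4*m + 2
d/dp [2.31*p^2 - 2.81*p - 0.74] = 4.62*p - 2.81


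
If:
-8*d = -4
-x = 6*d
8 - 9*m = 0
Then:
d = 1/2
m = 8/9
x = -3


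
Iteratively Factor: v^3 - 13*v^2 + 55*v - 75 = (v - 5)*(v^2 - 8*v + 15) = (v - 5)*(v - 3)*(v - 5)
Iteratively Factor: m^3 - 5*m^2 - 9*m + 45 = (m - 5)*(m^2 - 9) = (m - 5)*(m + 3)*(m - 3)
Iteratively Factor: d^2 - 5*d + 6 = (d - 3)*(d - 2)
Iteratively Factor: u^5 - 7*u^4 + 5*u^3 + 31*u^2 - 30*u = (u - 3)*(u^4 - 4*u^3 - 7*u^2 + 10*u) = (u - 5)*(u - 3)*(u^3 + u^2 - 2*u) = (u - 5)*(u - 3)*(u - 1)*(u^2 + 2*u) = u*(u - 5)*(u - 3)*(u - 1)*(u + 2)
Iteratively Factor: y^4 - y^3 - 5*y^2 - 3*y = (y)*(y^3 - y^2 - 5*y - 3) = y*(y + 1)*(y^2 - 2*y - 3) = y*(y + 1)^2*(y - 3)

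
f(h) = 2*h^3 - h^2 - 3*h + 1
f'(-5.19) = 169.00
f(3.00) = 37.00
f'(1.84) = 13.63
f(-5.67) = -378.71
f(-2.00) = -13.00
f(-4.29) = -162.44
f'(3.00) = 45.00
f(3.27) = 50.43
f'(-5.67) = 201.23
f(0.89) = -1.05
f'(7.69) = 336.44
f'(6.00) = 201.00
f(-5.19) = -289.96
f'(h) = 6*h^2 - 2*h - 3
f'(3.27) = 54.62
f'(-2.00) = 25.00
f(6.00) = 379.00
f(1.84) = 4.55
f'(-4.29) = 116.00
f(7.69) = 828.31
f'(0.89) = -0.03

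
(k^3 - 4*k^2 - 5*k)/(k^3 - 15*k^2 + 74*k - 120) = k*(k + 1)/(k^2 - 10*k + 24)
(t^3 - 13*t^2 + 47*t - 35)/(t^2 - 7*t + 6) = (t^2 - 12*t + 35)/(t - 6)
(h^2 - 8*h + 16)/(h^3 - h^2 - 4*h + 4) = (h^2 - 8*h + 16)/(h^3 - h^2 - 4*h + 4)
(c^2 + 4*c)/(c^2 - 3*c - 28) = c/(c - 7)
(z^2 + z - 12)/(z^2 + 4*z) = (z - 3)/z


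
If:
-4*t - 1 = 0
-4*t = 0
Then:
No Solution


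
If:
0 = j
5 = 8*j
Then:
No Solution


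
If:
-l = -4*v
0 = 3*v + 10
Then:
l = -40/3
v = -10/3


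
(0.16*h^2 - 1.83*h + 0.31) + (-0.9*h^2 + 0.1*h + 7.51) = -0.74*h^2 - 1.73*h + 7.82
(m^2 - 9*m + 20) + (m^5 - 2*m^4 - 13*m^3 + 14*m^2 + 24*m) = m^5 - 2*m^4 - 13*m^3 + 15*m^2 + 15*m + 20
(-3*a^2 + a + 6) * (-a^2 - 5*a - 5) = 3*a^4 + 14*a^3 + 4*a^2 - 35*a - 30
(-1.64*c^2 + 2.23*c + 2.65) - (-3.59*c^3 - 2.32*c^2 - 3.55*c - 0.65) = 3.59*c^3 + 0.68*c^2 + 5.78*c + 3.3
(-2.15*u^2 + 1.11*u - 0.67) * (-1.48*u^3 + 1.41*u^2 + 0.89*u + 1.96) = 3.182*u^5 - 4.6743*u^4 + 0.6432*u^3 - 4.1708*u^2 + 1.5793*u - 1.3132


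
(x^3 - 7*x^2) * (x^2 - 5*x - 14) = x^5 - 12*x^4 + 21*x^3 + 98*x^2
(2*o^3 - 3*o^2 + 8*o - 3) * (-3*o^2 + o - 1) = -6*o^5 + 11*o^4 - 29*o^3 + 20*o^2 - 11*o + 3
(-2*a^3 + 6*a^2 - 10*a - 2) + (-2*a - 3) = -2*a^3 + 6*a^2 - 12*a - 5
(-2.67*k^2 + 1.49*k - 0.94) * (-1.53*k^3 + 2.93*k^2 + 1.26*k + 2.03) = 4.0851*k^5 - 10.1028*k^4 + 2.4397*k^3 - 6.2969*k^2 + 1.8403*k - 1.9082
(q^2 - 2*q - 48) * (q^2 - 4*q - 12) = q^4 - 6*q^3 - 52*q^2 + 216*q + 576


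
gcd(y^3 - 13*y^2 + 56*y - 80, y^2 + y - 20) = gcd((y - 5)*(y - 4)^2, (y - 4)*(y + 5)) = y - 4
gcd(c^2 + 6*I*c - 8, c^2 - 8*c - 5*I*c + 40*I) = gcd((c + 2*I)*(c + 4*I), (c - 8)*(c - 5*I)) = 1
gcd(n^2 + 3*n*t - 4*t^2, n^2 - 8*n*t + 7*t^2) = -n + t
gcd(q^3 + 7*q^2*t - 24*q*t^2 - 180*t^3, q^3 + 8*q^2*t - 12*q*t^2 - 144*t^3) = q^2 + 12*q*t + 36*t^2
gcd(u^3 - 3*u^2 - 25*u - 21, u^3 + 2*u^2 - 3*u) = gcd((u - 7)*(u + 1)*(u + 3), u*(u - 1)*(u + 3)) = u + 3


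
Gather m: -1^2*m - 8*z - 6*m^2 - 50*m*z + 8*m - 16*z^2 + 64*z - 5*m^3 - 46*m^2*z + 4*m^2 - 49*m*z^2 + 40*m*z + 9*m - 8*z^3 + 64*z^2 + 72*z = -5*m^3 + m^2*(-46*z - 2) + m*(-49*z^2 - 10*z + 16) - 8*z^3 + 48*z^2 + 128*z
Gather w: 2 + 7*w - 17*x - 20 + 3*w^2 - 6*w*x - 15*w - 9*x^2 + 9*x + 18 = 3*w^2 + w*(-6*x - 8) - 9*x^2 - 8*x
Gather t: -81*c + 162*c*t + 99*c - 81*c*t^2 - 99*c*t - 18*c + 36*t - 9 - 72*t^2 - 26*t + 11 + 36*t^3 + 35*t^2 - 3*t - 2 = 36*t^3 + t^2*(-81*c - 37) + t*(63*c + 7)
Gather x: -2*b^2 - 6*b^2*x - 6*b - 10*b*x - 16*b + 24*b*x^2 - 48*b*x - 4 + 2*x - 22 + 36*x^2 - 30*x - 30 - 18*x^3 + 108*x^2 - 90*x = -2*b^2 - 22*b - 18*x^3 + x^2*(24*b + 144) + x*(-6*b^2 - 58*b - 118) - 56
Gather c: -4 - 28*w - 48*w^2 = -48*w^2 - 28*w - 4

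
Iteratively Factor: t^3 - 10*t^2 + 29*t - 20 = (t - 4)*(t^2 - 6*t + 5) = (t - 5)*(t - 4)*(t - 1)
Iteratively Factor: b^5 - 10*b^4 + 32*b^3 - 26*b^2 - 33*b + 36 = (b - 1)*(b^4 - 9*b^3 + 23*b^2 - 3*b - 36) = (b - 3)*(b - 1)*(b^3 - 6*b^2 + 5*b + 12) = (b - 4)*(b - 3)*(b - 1)*(b^2 - 2*b - 3) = (b - 4)*(b - 3)*(b - 1)*(b + 1)*(b - 3)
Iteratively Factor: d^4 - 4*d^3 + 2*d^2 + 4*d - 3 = (d + 1)*(d^3 - 5*d^2 + 7*d - 3) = (d - 1)*(d + 1)*(d^2 - 4*d + 3) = (d - 3)*(d - 1)*(d + 1)*(d - 1)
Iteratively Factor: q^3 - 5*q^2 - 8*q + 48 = (q - 4)*(q^2 - q - 12) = (q - 4)*(q + 3)*(q - 4)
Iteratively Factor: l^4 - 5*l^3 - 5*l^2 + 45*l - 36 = (l - 4)*(l^3 - l^2 - 9*l + 9) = (l - 4)*(l - 3)*(l^2 + 2*l - 3) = (l - 4)*(l - 3)*(l - 1)*(l + 3)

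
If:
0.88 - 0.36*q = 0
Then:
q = 2.44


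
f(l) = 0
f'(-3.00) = 0.00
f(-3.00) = 0.00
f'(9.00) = 0.00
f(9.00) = 0.00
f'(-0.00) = 0.00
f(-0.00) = 0.00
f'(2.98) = 0.00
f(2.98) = 0.00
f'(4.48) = 0.00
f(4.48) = 0.00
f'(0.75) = 0.00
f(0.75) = 0.00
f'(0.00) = 0.00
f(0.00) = 0.00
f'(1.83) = 0.00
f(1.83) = 0.00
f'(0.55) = 0.00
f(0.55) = 0.00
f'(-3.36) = 0.00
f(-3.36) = 0.00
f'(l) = 0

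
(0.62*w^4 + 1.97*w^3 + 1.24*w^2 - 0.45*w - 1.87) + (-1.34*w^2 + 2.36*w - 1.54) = 0.62*w^4 + 1.97*w^3 - 0.1*w^2 + 1.91*w - 3.41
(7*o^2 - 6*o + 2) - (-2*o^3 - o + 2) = 2*o^3 + 7*o^2 - 5*o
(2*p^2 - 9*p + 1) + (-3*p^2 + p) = -p^2 - 8*p + 1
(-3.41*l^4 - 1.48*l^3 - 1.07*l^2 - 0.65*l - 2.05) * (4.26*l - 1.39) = -14.5266*l^5 - 1.5649*l^4 - 2.501*l^3 - 1.2817*l^2 - 7.8295*l + 2.8495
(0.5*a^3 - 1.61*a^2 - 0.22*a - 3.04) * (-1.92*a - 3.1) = -0.96*a^4 + 1.5412*a^3 + 5.4134*a^2 + 6.5188*a + 9.424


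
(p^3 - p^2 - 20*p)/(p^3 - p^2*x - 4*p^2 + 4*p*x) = (p^2 - p - 20)/(p^2 - p*x - 4*p + 4*x)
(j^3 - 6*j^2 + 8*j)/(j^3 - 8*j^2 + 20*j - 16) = j/(j - 2)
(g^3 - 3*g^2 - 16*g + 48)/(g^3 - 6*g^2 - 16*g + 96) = (g - 3)/(g - 6)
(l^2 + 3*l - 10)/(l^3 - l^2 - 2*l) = (l + 5)/(l*(l + 1))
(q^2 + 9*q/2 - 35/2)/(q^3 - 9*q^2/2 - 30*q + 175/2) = (q + 7)/(q^2 - 2*q - 35)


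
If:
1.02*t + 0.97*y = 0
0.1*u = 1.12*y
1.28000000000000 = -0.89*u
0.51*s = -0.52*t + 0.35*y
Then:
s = -0.21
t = 0.12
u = -1.44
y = -0.13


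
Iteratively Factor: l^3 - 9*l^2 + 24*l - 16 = (l - 4)*(l^2 - 5*l + 4) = (l - 4)*(l - 1)*(l - 4)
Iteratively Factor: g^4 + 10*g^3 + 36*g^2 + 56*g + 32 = (g + 2)*(g^3 + 8*g^2 + 20*g + 16) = (g + 2)^2*(g^2 + 6*g + 8) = (g + 2)^3*(g + 4)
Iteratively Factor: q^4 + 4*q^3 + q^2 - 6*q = (q + 3)*(q^3 + q^2 - 2*q) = q*(q + 3)*(q^2 + q - 2) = q*(q - 1)*(q + 3)*(q + 2)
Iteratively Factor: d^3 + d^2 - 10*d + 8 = (d - 2)*(d^2 + 3*d - 4) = (d - 2)*(d - 1)*(d + 4)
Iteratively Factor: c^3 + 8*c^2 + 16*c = (c + 4)*(c^2 + 4*c) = c*(c + 4)*(c + 4)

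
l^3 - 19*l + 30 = (l - 3)*(l - 2)*(l + 5)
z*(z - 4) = z^2 - 4*z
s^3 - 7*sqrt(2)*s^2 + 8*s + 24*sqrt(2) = (s - 6*sqrt(2))*(s - 2*sqrt(2))*(s + sqrt(2))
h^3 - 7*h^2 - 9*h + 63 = (h - 7)*(h - 3)*(h + 3)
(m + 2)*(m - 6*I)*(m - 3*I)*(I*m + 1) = I*m^4 + 10*m^3 + 2*I*m^3 + 20*m^2 - 27*I*m^2 - 18*m - 54*I*m - 36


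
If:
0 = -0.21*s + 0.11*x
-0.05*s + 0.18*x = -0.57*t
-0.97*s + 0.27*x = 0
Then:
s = 0.00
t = 0.00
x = 0.00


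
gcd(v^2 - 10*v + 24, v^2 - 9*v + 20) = v - 4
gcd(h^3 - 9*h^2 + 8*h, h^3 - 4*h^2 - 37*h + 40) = h^2 - 9*h + 8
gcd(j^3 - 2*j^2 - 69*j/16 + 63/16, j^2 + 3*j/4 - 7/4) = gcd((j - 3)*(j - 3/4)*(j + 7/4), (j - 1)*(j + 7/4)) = j + 7/4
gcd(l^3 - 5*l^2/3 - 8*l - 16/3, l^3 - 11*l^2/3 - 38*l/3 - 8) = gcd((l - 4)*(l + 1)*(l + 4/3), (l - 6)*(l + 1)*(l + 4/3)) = l^2 + 7*l/3 + 4/3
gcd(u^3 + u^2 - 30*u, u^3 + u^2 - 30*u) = u^3 + u^2 - 30*u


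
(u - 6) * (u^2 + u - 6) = u^3 - 5*u^2 - 12*u + 36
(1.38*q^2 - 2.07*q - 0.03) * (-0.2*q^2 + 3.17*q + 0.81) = -0.276*q^4 + 4.7886*q^3 - 5.4381*q^2 - 1.7718*q - 0.0243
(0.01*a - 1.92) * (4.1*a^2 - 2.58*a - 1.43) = 0.041*a^3 - 7.8978*a^2 + 4.9393*a + 2.7456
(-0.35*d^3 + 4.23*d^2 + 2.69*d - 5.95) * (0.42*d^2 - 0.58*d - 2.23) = -0.147*d^5 + 1.9796*d^4 - 0.5431*d^3 - 13.4921*d^2 - 2.5477*d + 13.2685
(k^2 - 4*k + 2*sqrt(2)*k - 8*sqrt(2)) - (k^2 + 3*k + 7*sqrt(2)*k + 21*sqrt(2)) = -5*sqrt(2)*k - 7*k - 29*sqrt(2)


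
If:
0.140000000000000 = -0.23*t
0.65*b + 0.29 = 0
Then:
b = -0.45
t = -0.61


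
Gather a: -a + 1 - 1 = -a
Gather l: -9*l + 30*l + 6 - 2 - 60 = 21*l - 56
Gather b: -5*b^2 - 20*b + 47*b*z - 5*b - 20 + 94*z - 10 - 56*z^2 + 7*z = -5*b^2 + b*(47*z - 25) - 56*z^2 + 101*z - 30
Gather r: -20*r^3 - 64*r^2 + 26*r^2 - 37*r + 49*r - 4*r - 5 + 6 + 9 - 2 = -20*r^3 - 38*r^2 + 8*r + 8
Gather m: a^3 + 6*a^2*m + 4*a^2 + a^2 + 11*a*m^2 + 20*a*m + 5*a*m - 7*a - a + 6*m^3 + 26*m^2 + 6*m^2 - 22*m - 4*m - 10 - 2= a^3 + 5*a^2 - 8*a + 6*m^3 + m^2*(11*a + 32) + m*(6*a^2 + 25*a - 26) - 12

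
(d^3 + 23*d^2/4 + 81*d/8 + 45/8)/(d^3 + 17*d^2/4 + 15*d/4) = (d + 3/2)/d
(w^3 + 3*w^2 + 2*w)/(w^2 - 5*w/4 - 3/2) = 4*w*(w^2 + 3*w + 2)/(4*w^2 - 5*w - 6)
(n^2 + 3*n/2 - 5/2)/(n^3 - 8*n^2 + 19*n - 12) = (n + 5/2)/(n^2 - 7*n + 12)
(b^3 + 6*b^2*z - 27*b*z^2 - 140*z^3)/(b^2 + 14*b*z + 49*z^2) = (b^2 - b*z - 20*z^2)/(b + 7*z)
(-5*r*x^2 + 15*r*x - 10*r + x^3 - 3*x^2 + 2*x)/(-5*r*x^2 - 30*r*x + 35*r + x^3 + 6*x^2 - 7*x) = (x - 2)/(x + 7)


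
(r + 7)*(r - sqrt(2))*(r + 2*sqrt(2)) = r^3 + sqrt(2)*r^2 + 7*r^2 - 4*r + 7*sqrt(2)*r - 28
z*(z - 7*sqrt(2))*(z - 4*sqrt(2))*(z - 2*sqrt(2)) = z^4 - 13*sqrt(2)*z^3 + 100*z^2 - 112*sqrt(2)*z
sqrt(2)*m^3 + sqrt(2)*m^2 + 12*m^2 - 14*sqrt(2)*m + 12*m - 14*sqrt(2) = (m - sqrt(2))*(m + 7*sqrt(2))*(sqrt(2)*m + sqrt(2))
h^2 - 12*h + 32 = (h - 8)*(h - 4)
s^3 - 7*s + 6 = (s - 2)*(s - 1)*(s + 3)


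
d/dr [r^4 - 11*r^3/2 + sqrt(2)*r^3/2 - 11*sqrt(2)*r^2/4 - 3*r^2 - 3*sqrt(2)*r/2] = 4*r^3 - 33*r^2/2 + 3*sqrt(2)*r^2/2 - 11*sqrt(2)*r/2 - 6*r - 3*sqrt(2)/2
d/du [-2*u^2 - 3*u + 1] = -4*u - 3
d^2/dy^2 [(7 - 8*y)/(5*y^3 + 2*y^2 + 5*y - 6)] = 2*(-600*y^5 + 810*y^4 + 728*y^3 - 831*y^2 + 552*y + 19)/(125*y^9 + 150*y^8 + 435*y^7 - 142*y^6 + 75*y^5 - 822*y^4 + 305*y^3 - 234*y^2 + 540*y - 216)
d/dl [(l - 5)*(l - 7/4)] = 2*l - 27/4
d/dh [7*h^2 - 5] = 14*h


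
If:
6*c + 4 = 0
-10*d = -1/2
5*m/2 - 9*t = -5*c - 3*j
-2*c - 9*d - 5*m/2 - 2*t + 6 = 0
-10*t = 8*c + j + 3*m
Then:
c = -2/3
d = 1/20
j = -4438/2535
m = 14587/5070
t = -523/3380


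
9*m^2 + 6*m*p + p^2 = (3*m + p)^2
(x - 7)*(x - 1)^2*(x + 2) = x^4 - 7*x^3 - 3*x^2 + 23*x - 14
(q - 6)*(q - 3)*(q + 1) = q^3 - 8*q^2 + 9*q + 18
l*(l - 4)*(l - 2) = l^3 - 6*l^2 + 8*l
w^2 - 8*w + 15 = (w - 5)*(w - 3)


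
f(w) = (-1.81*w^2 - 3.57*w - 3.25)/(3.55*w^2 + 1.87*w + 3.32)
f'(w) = (-7.1*w - 1.87)*(-1.81*w^2 - 3.57*w - 3.25)/(3.55*w^2 + 1.87*w + 3.32)^2 + (-3.62*w - 3.57)/(3.55*w^2 + 1.87*w + 3.32)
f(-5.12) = -0.37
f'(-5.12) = 0.02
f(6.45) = -0.62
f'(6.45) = 0.02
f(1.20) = -0.95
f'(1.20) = 0.18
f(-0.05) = -0.95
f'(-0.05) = -0.60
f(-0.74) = -0.41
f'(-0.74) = -0.59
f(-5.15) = -0.37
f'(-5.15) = 0.02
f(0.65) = -1.05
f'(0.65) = 0.15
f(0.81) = -1.02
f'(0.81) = 0.18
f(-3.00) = -0.30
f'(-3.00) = 0.05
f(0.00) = -0.98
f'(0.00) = -0.52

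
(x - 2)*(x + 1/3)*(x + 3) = x^3 + 4*x^2/3 - 17*x/3 - 2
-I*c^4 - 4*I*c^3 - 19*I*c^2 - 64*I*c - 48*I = (c + 3)*(c - 4*I)*(c + 4*I)*(-I*c - I)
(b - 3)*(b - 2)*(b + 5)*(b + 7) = b^4 + 7*b^3 - 19*b^2 - 103*b + 210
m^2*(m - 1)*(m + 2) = m^4 + m^3 - 2*m^2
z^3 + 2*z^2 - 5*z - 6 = (z - 2)*(z + 1)*(z + 3)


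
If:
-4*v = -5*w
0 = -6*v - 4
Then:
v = -2/3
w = -8/15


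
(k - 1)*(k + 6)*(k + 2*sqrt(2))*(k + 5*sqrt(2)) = k^4 + 5*k^3 + 7*sqrt(2)*k^3 + 14*k^2 + 35*sqrt(2)*k^2 - 42*sqrt(2)*k + 100*k - 120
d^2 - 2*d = d*(d - 2)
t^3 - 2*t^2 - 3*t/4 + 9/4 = (t - 3/2)^2*(t + 1)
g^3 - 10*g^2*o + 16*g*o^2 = g*(g - 8*o)*(g - 2*o)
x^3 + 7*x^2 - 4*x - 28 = (x - 2)*(x + 2)*(x + 7)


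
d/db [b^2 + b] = 2*b + 1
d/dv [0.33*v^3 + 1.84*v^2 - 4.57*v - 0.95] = 0.99*v^2 + 3.68*v - 4.57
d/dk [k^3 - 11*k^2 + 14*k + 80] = 3*k^2 - 22*k + 14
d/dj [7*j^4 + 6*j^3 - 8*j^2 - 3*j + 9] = 28*j^3 + 18*j^2 - 16*j - 3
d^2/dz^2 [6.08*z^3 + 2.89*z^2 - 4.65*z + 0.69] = 36.48*z + 5.78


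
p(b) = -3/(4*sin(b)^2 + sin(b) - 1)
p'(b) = -3*(-8*sin(b)*cos(b) - cos(b))/(4*sin(b)^2 + sin(b) - 1)^2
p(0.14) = 3.83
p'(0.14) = 10.27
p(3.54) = 3.82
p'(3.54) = 9.42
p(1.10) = -0.98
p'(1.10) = 1.18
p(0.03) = 3.10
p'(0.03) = 3.98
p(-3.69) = -4.93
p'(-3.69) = -35.75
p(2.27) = -1.42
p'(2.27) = -3.09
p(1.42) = -0.77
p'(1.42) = 0.26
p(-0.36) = 3.51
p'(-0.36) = -6.97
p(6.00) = 3.10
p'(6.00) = -3.80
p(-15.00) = -72.80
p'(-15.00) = 5639.68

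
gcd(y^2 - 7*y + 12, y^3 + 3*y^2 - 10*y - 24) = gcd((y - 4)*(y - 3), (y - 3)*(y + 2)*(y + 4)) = y - 3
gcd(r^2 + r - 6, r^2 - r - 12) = r + 3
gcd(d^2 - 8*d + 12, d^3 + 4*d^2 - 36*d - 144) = d - 6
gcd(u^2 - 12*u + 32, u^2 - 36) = 1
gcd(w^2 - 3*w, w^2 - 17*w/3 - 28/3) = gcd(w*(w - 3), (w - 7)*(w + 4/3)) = 1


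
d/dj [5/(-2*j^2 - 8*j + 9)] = 20*(j + 2)/(2*j^2 + 8*j - 9)^2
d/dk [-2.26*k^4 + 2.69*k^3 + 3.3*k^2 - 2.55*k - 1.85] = -9.04*k^3 + 8.07*k^2 + 6.6*k - 2.55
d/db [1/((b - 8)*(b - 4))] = 2*(6 - b)/(b^4 - 24*b^3 + 208*b^2 - 768*b + 1024)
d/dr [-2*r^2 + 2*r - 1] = 2 - 4*r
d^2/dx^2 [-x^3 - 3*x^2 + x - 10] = -6*x - 6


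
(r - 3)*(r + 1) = r^2 - 2*r - 3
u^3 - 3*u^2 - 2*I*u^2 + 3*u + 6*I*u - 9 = (u - 3)*(u - 3*I)*(u + I)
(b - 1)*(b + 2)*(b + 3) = b^3 + 4*b^2 + b - 6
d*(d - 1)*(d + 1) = d^3 - d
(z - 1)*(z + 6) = z^2 + 5*z - 6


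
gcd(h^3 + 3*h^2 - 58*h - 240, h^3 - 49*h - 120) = h^2 - 3*h - 40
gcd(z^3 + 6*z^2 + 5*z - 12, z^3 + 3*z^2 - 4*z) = z^2 + 3*z - 4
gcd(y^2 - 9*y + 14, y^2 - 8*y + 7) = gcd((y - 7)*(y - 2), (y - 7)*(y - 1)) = y - 7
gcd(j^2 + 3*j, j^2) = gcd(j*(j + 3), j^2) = j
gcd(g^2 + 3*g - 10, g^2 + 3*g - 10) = g^2 + 3*g - 10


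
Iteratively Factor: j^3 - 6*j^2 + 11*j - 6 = (j - 1)*(j^2 - 5*j + 6) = (j - 2)*(j - 1)*(j - 3)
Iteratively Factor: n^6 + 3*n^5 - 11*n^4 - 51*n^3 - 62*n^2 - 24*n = (n - 4)*(n^5 + 7*n^4 + 17*n^3 + 17*n^2 + 6*n) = (n - 4)*(n + 1)*(n^4 + 6*n^3 + 11*n^2 + 6*n) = n*(n - 4)*(n + 1)*(n^3 + 6*n^2 + 11*n + 6) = n*(n - 4)*(n + 1)*(n + 2)*(n^2 + 4*n + 3) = n*(n - 4)*(n + 1)*(n + 2)*(n + 3)*(n + 1)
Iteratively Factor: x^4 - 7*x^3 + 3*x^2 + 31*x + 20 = (x - 5)*(x^3 - 2*x^2 - 7*x - 4) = (x - 5)*(x - 4)*(x^2 + 2*x + 1) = (x - 5)*(x - 4)*(x + 1)*(x + 1)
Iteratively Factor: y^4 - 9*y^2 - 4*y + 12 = (y + 2)*(y^3 - 2*y^2 - 5*y + 6) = (y + 2)^2*(y^2 - 4*y + 3) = (y - 1)*(y + 2)^2*(y - 3)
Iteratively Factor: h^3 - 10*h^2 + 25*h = (h - 5)*(h^2 - 5*h) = (h - 5)^2*(h)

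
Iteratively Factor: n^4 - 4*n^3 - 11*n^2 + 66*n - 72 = (n + 4)*(n^3 - 8*n^2 + 21*n - 18) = (n - 3)*(n + 4)*(n^2 - 5*n + 6) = (n - 3)*(n - 2)*(n + 4)*(n - 3)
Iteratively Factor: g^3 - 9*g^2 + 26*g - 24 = (g - 3)*(g^2 - 6*g + 8) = (g - 3)*(g - 2)*(g - 4)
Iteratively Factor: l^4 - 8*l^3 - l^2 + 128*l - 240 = (l + 4)*(l^3 - 12*l^2 + 47*l - 60) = (l - 3)*(l + 4)*(l^2 - 9*l + 20) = (l - 4)*(l - 3)*(l + 4)*(l - 5)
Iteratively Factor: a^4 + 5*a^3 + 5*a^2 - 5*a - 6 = (a + 2)*(a^3 + 3*a^2 - a - 3) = (a - 1)*(a + 2)*(a^2 + 4*a + 3) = (a - 1)*(a + 1)*(a + 2)*(a + 3)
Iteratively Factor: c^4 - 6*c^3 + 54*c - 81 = (c + 3)*(c^3 - 9*c^2 + 27*c - 27) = (c - 3)*(c + 3)*(c^2 - 6*c + 9) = (c - 3)^2*(c + 3)*(c - 3)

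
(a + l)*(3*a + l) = 3*a^2 + 4*a*l + l^2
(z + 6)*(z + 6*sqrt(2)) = z^2 + 6*z + 6*sqrt(2)*z + 36*sqrt(2)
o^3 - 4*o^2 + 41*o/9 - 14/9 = (o - 7/3)*(o - 1)*(o - 2/3)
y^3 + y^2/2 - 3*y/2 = y*(y - 1)*(y + 3/2)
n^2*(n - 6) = n^3 - 6*n^2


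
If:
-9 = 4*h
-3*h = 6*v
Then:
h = -9/4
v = 9/8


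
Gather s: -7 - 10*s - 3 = -10*s - 10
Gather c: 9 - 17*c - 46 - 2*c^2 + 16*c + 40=-2*c^2 - c + 3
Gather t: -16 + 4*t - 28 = 4*t - 44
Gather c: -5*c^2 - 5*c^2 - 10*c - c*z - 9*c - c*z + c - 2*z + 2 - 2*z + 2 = -10*c^2 + c*(-2*z - 18) - 4*z + 4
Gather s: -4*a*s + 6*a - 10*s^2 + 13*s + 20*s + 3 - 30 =6*a - 10*s^2 + s*(33 - 4*a) - 27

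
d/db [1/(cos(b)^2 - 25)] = 2*sin(b)*cos(b)/(cos(b)^2 - 25)^2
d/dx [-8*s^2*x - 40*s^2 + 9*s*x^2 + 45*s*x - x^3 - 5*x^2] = -8*s^2 + 18*s*x + 45*s - 3*x^2 - 10*x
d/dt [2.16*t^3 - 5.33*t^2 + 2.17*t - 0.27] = 6.48*t^2 - 10.66*t + 2.17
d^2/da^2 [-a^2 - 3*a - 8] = -2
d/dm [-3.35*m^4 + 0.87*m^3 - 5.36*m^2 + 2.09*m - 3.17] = -13.4*m^3 + 2.61*m^2 - 10.72*m + 2.09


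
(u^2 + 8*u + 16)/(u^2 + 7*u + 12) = (u + 4)/(u + 3)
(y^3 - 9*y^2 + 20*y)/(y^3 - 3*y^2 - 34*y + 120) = y/(y + 6)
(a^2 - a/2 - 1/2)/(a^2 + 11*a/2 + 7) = (2*a^2 - a - 1)/(2*a^2 + 11*a + 14)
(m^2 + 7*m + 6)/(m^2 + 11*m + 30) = (m + 1)/(m + 5)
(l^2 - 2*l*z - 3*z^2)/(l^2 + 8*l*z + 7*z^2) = (l - 3*z)/(l + 7*z)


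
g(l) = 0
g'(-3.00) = 0.00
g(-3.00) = 0.00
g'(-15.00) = 0.00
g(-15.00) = 0.00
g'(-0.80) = 0.00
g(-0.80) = 0.00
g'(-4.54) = 0.00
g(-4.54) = 0.00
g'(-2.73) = 0.00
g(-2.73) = 0.00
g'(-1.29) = 0.00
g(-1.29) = 0.00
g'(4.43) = 0.00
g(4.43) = 0.00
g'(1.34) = 0.00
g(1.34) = 0.00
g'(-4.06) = 0.00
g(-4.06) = 0.00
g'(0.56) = 0.00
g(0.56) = 0.00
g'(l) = 0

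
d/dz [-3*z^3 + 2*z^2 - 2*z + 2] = -9*z^2 + 4*z - 2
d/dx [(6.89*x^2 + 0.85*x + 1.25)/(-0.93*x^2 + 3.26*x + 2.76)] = (23.2519*x^2 + 40.3578*x - 1.729)/(0.8649*x^4 - 6.0636*x^3 + 5.494*x^2 + 17.9952*x + 7.6176)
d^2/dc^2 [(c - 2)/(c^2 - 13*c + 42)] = 2*(3*(5 - c)*(c^2 - 13*c + 42) + (c - 2)*(2*c - 13)^2)/(c^2 - 13*c + 42)^3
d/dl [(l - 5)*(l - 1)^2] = (l - 1)*(3*l - 11)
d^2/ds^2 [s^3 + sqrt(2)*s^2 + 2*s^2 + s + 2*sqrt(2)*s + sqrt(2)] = 6*s + 2*sqrt(2) + 4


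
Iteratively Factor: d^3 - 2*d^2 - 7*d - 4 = (d + 1)*(d^2 - 3*d - 4) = (d + 1)^2*(d - 4)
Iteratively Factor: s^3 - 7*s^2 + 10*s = (s)*(s^2 - 7*s + 10) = s*(s - 2)*(s - 5)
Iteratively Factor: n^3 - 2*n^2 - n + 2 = (n - 2)*(n^2 - 1) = (n - 2)*(n + 1)*(n - 1)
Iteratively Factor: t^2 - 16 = (t - 4)*(t + 4)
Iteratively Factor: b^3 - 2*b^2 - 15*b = (b - 5)*(b^2 + 3*b) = (b - 5)*(b + 3)*(b)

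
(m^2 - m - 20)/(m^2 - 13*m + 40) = (m + 4)/(m - 8)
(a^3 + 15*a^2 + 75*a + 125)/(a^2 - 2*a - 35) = (a^2 + 10*a + 25)/(a - 7)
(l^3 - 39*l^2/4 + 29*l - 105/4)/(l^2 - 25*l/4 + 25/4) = (4*l^2 - 19*l + 21)/(4*l - 5)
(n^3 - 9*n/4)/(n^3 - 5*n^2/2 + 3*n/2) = (n + 3/2)/(n - 1)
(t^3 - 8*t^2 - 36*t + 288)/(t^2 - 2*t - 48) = t - 6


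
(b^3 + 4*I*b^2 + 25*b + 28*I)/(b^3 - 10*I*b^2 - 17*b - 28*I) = (b + 7*I)/(b - 7*I)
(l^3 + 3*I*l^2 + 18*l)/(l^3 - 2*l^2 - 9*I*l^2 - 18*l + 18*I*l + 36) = l*(l + 6*I)/(l^2 - 2*l*(1 + 3*I) + 12*I)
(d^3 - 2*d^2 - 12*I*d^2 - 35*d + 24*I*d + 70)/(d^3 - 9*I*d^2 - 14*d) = (d^2 - d*(2 + 5*I) + 10*I)/(d*(d - 2*I))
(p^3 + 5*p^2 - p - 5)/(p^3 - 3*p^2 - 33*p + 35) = (p + 1)/(p - 7)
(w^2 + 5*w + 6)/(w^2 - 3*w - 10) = (w + 3)/(w - 5)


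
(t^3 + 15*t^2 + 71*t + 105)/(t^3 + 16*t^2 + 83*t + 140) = (t + 3)/(t + 4)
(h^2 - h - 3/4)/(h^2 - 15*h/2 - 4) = (h - 3/2)/(h - 8)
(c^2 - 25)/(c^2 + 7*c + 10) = (c - 5)/(c + 2)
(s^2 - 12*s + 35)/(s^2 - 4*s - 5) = (s - 7)/(s + 1)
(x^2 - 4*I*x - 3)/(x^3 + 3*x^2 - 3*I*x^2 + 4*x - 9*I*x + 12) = (x^2 - 4*I*x - 3)/(x^3 + 3*x^2*(1 - I) + x*(4 - 9*I) + 12)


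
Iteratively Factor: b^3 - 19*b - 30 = (b + 3)*(b^2 - 3*b - 10) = (b - 5)*(b + 3)*(b + 2)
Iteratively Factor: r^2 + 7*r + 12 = (r + 3)*(r + 4)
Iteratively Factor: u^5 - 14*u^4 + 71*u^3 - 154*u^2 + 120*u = (u - 2)*(u^4 - 12*u^3 + 47*u^2 - 60*u) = (u - 3)*(u - 2)*(u^3 - 9*u^2 + 20*u) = (u - 4)*(u - 3)*(u - 2)*(u^2 - 5*u) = u*(u - 4)*(u - 3)*(u - 2)*(u - 5)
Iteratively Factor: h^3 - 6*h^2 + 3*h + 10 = (h + 1)*(h^2 - 7*h + 10) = (h - 2)*(h + 1)*(h - 5)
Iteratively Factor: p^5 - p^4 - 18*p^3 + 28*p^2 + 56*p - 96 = (p - 3)*(p^4 + 2*p^3 - 12*p^2 - 8*p + 32) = (p - 3)*(p + 4)*(p^3 - 2*p^2 - 4*p + 8) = (p - 3)*(p + 2)*(p + 4)*(p^2 - 4*p + 4) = (p - 3)*(p - 2)*(p + 2)*(p + 4)*(p - 2)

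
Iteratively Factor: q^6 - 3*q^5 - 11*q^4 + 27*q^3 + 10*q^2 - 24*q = (q - 1)*(q^5 - 2*q^4 - 13*q^3 + 14*q^2 + 24*q) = (q - 1)*(q + 1)*(q^4 - 3*q^3 - 10*q^2 + 24*q) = (q - 1)*(q + 1)*(q + 3)*(q^3 - 6*q^2 + 8*q) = (q - 2)*(q - 1)*(q + 1)*(q + 3)*(q^2 - 4*q) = (q - 4)*(q - 2)*(q - 1)*(q + 1)*(q + 3)*(q)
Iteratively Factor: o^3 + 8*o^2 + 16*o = (o)*(o^2 + 8*o + 16) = o*(o + 4)*(o + 4)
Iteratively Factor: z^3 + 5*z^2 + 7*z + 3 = (z + 1)*(z^2 + 4*z + 3) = (z + 1)^2*(z + 3)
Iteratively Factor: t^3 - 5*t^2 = (t)*(t^2 - 5*t) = t^2*(t - 5)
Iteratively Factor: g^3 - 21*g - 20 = (g + 1)*(g^2 - g - 20) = (g - 5)*(g + 1)*(g + 4)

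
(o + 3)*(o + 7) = o^2 + 10*o + 21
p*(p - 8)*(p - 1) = p^3 - 9*p^2 + 8*p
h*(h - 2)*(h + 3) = h^3 + h^2 - 6*h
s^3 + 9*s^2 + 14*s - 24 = (s - 1)*(s + 4)*(s + 6)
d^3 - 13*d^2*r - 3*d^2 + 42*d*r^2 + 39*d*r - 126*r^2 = (d - 3)*(d - 7*r)*(d - 6*r)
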